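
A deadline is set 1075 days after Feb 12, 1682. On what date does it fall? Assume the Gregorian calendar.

+365 (one year) → Feb 12, 1683 (710 left).
+365 (one year) → Feb 12, 1684 (345 left).
Feb has 29 days: +18 → Mar 1, 1684 (327 left).
Mar has 31 days: +31 → Apr 1, 1684 (296 left).
Apr has 30 days: +30 → May 1, 1684 (266 left).
May has 31 days: +31 → Jun 1, 1684 (235 left).
Jun has 30 days: +30 → Jul 1, 1684 (205 left).
Jul has 31 days: +31 → Aug 1, 1684 (174 left).
Aug has 31 days: +31 → Sep 1, 1684 (143 left).
Sep has 30 days: +30 → Oct 1, 1684 (113 left).
Oct has 31 days: +31 → Nov 1, 1684 (82 left).
Nov has 30 days: +30 → Dec 1, 1684 (52 left).
Dec has 31 days: +31 → Jan 1, 1685 (21 left).
+21 → Jan 22, 1685.

January 22, 1685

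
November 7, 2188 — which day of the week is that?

Doomsday rule: the anchor day for the 2100s is Sunday. For year 88: 88÷12 = 7 r 4, and 4÷4 = 1, so 7+4+1 = 12.
Sunday + 12 ≡ Friday — that's 2188's doomsday.
In November the doomsday date is Nov 7.
Nov 7 is the doomsday itself: Friday.

Friday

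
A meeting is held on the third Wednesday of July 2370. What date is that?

July 15, 2370

July 1, 2370 is a Wednesday.
The first Wednesday is therefore July 1 (same day).
The third Wednesday is 1 + 2×7 = July 15.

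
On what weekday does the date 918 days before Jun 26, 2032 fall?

First find the weekday of Jun 26, 2032. Doomsday rule: the anchor day for the 2000s is Tuesday. For year 32: 32÷12 = 2 r 8, and 8÷4 = 2, so 2+8+2 = 12.
Tuesday + 12 ≡ Sunday — that's 2032's doomsday.
In June the doomsday date is Jun 6.
Jun 26 is 20 days after Jun 6; 20 mod 7 = 6, so Sunday + 6 = Saturday.
918 mod 7 = 1, so 918 days before a Saturday is Saturday − 1 = Friday.

Friday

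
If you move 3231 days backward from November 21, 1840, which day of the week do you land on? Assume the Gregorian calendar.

Nov 21, 1840 is a Saturday.
3231 mod 7 = 4, so 3231 days before a Saturday is Saturday − 4 = Tuesday.

Tuesday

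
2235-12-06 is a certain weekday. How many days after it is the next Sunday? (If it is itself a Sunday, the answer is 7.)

7

Dec 6, 2235 is a Sunday.
From Sunday to the next Sunday is 7 days.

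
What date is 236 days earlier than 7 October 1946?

−7 → Sep 30, 1946 (end of Sep, 30 days; 229 left).
−30 → Aug 31, 1946 (end of Aug, 31 days; 199 left).
−31 → Jul 31, 1946 (end of Jul, 31 days; 168 left).
−31 → Jun 30, 1946 (end of Jun, 30 days; 137 left).
−30 → May 31, 1946 (end of May, 31 days; 107 left).
−31 → Apr 30, 1946 (end of Apr, 30 days; 76 left).
−30 → Mar 31, 1946 (end of Mar, 31 days; 46 left).
−31 → Feb 28, 1946 (end of Feb, 28 days; 15 left).
−15 → Feb 13, 1946.

February 13, 1946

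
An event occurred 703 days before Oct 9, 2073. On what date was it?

−365 (one year) → Oct 9, 2072 (338 left).
−9 → Sep 30, 2072 (end of Sep, 30 days; 329 left).
−30 → Aug 31, 2072 (end of Aug, 31 days; 299 left).
−31 → Jul 31, 2072 (end of Jul, 31 days; 268 left).
−31 → Jun 30, 2072 (end of Jun, 30 days; 237 left).
−30 → May 31, 2072 (end of May, 31 days; 207 left).
−31 → Apr 30, 2072 (end of Apr, 30 days; 176 left).
−30 → Mar 31, 2072 (end of Mar, 31 days; 146 left).
−31 → Feb 29, 2072 (end of Feb, 29 days; 115 left).
−29 → Jan 31, 2072 (end of Jan, 31 days; 86 left).
−31 → Dec 31, 2071 (end of Dec, 31 days; 55 left).
−31 → Nov 30, 2071 (end of Nov, 30 days; 24 left).
−24 → Nov 6, 2071.

November 6, 2071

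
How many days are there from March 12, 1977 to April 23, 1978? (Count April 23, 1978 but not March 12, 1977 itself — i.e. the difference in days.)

Mar 12, 1977 → Mar 12, 1978: 365 days.
Mar 12, 1978 → Apr 12, 1978: 31 days (March has 31).
Apr 12, 1978 → Apr 23, 1978: 11 days.
Total: 407 days.

407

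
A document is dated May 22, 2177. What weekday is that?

Thursday

Doomsday rule: the anchor day for the 2100s is Sunday. For year 77: 77÷12 = 6 r 5, and 5÷4 = 1, so 6+5+1 = 12.
Sunday + 12 ≡ Friday — that's 2177's doomsday.
In May the doomsday date is May 9.
May 22 is 13 days after May 9; 13 mod 7 = 6, so Friday + 6 = Thursday.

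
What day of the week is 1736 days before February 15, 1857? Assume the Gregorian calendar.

First find the weekday of Feb 15, 1857. Doomsday rule: the anchor day for the 1800s is Friday. For year 57: 57÷12 = 4 r 9, and 9÷4 = 2, so 4+9+2 = 15.
Friday + 15 ≡ Saturday — that's 1857's doomsday.
In February the doomsday date is Feb 28 (1857 is not a leap year).
Feb 15 is 13 days before Feb 28; 13 mod 7 = 6, so Saturday − 6 = Sunday.
1736 mod 7 = 0, so 1736 days before a Sunday is Sunday − 0 = Sunday.

Sunday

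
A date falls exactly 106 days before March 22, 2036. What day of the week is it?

Friday

Mar 22, 2036 is a Saturday.
106 mod 7 = 1, so 106 days before a Saturday is Saturday − 1 = Friday.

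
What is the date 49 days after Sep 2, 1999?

Sep has 30 days: +29 → Oct 1, 1999 (20 left).
+20 → Oct 21, 1999.

October 21, 1999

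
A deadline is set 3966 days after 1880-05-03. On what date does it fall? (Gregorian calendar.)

March 13, 1891

+365 (one year) → May 3, 1881 (3601 left).
+365 (one year) → May 3, 1882 (3236 left).
+365 (one year) → May 3, 1883 (2871 left).
+366 (one year; includes Feb 29, 1884) → May 3, 1884 (2505 left).
+365 (one year) → May 3, 1885 (2140 left).
+365 (one year) → May 3, 1886 (1775 left).
+365 (one year) → May 3, 1887 (1410 left).
+366 (one year; includes Feb 29, 1888) → May 3, 1888 (1044 left).
+365 (one year) → May 3, 1889 (679 left).
+365 (one year) → May 3, 1890 (314 left).
May has 31 days: +29 → Jun 1, 1890 (285 left).
Jun has 30 days: +30 → Jul 1, 1890 (255 left).
Jul has 31 days: +31 → Aug 1, 1890 (224 left).
Aug has 31 days: +31 → Sep 1, 1890 (193 left).
Sep has 30 days: +30 → Oct 1, 1890 (163 left).
Oct has 31 days: +31 → Nov 1, 1890 (132 left).
Nov has 30 days: +30 → Dec 1, 1890 (102 left).
Dec has 31 days: +31 → Jan 1, 1891 (71 left).
Jan has 31 days: +31 → Feb 1, 1891 (40 left).
Feb has 28 days: +28 → Mar 1, 1891 (12 left).
+12 → Mar 13, 1891.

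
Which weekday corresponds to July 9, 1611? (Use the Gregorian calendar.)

Saturday

Doomsday rule: the anchor day for the 1600s is Tuesday. For year 11: 11÷12 = 0 r 11, and 11÷4 = 2, so 0+11+2 = 13.
Tuesday + 13 ≡ Monday — that's 1611's doomsday.
In July the doomsday date is Jul 11.
Jul 9 is 2 days before Jul 11; 2 mod 7 = 2, so Monday − 2 = Saturday.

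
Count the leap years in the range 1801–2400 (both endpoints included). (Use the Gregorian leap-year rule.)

Multiples of 4 in [1801,2400]: 150.
Of those, multiples of 100: 6 (not leap unless ÷400).
Multiples of 400: 2.
Leap years = 150 − 6 + 2 = 146.

146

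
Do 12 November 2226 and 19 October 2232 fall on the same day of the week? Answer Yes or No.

From Nov 12, 2226 to Oct 19, 2232 is 2168 days.
2168 mod 7 = 5, so they are different weekdays.
(Nov 12, 2226 is a Sunday; Oct 19, 2232 is a Friday.)

No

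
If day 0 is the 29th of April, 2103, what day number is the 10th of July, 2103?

Apr 29, 2103 → May 29, 2103: 30 days (April has 30).
May 29, 2103 → Jun 29, 2103: 31 days (May has 31).
Jun 29, 2103 → Jul 10, 2103: 11 days.
Total: 72 days.

72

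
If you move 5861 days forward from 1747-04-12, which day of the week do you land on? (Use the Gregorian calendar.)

Apr 12, 1747 is a Wednesday.
5861 mod 7 = 2, so 5861 days after a Wednesday is Wednesday + 2 = Friday.

Friday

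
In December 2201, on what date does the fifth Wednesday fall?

December 1, 2201 is a Tuesday.
The first Wednesday is therefore December 2 (1 days later).
The fifth Wednesday is 2 + 4×7 = December 30.

December 30, 2201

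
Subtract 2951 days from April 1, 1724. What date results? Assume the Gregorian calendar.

−366 (one year; includes Feb 29, 1724) → Apr 1, 1723 (2585 left).
−365 (one year) → Apr 1, 1722 (2220 left).
−365 (one year) → Apr 1, 1721 (1855 left).
−365 (one year) → Apr 1, 1720 (1490 left).
−366 (one year; includes Feb 29, 1720) → Apr 1, 1719 (1124 left).
−365 (one year) → Apr 1, 1718 (759 left).
−365 (one year) → Apr 1, 1717 (394 left).
−1 → Mar 31, 1717 (end of Mar, 31 days; 393 left).
−31 → Feb 28, 1717 (end of Feb, 28 days; 362 left).
−28 → Jan 31, 1717 (end of Jan, 31 days; 334 left).
−31 → Dec 31, 1716 (end of Dec, 31 days; 303 left).
−31 → Nov 30, 1716 (end of Nov, 30 days; 272 left).
−30 → Oct 31, 1716 (end of Oct, 31 days; 242 left).
−31 → Sep 30, 1716 (end of Sep, 30 days; 211 left).
−30 → Aug 31, 1716 (end of Aug, 31 days; 181 left).
−31 → Jul 31, 1716 (end of Jul, 31 days; 150 left).
−31 → Jun 30, 1716 (end of Jun, 30 days; 119 left).
−30 → May 31, 1716 (end of May, 31 days; 89 left).
−31 → Apr 30, 1716 (end of Apr, 30 days; 58 left).
−30 → Mar 31, 1716 (end of Mar, 31 days; 28 left).
−28 → Mar 3, 1716.

March 3, 1716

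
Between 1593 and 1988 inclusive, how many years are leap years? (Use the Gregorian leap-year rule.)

Multiples of 4 in [1593,1988]: 99.
Of those, multiples of 100: 4 (not leap unless ÷400).
Multiples of 400: 1.
Leap years = 99 − 4 + 1 = 96.

96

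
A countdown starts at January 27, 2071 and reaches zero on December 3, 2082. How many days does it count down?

Jan 27, 2071 → Jan 27, 2072: 365 days.
Jan 27, 2072 → Jan 27, 2073: 366 days (Feb 29, 2072 is in that span).
Jan 27, 2073 → Jan 27, 2074: 365 days.
Jan 27, 2074 → Jan 27, 2075: 365 days.
Jan 27, 2075 → Jan 27, 2076: 365 days.
Jan 27, 2076 → Jan 27, 2077: 366 days (Feb 29, 2076 is in that span).
Jan 27, 2077 → Jan 27, 2078: 365 days.
Jan 27, 2078 → Jan 27, 2079: 365 days.
Jan 27, 2079 → Jan 27, 2080: 365 days.
Jan 27, 2080 → Jan 27, 2081: 366 days (Feb 29, 2080 is in that span).
Jan 27, 2081 → Jan 27, 2082: 365 days.
Jan 27, 2082 → Feb 27, 2082: 31 days (January has 31).
Feb 27, 2082 → Mar 27, 2082: 28 days (February has 28).
Mar 27, 2082 → Apr 27, 2082: 31 days (March has 31).
Apr 27, 2082 → May 27, 2082: 30 days (April has 30).
May 27, 2082 → Jun 27, 2082: 31 days (May has 31).
Jun 27, 2082 → Jul 27, 2082: 30 days (June has 30).
Jul 27, 2082 → Aug 27, 2082: 31 days (July has 31).
Aug 27, 2082 → Sep 27, 2082: 31 days (August has 31).
Sep 27, 2082 → Oct 27, 2082: 30 days (September has 30).
Oct 27, 2082 → Nov 27, 2082: 31 days (October has 31).
Nov 27, 2082 → Dec 3, 2082: 6 days.
Total: 4328 days.

4328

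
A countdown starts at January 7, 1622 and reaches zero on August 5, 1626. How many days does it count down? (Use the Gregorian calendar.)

1671

Jan 7, 1622 → Jan 7, 1623: 365 days.
Jan 7, 1623 → Jan 7, 1624: 365 days.
Jan 7, 1624 → Jan 7, 1625: 366 days (Feb 29, 1624 is in that span).
Jan 7, 1625 → Jan 7, 1626: 365 days.
Jan 7, 1626 → Feb 7, 1626: 31 days (January has 31).
Feb 7, 1626 → Mar 7, 1626: 28 days (February has 28).
Mar 7, 1626 → Apr 7, 1626: 31 days (March has 31).
Apr 7, 1626 → May 7, 1626: 30 days (April has 30).
May 7, 1626 → Jun 7, 1626: 31 days (May has 31).
Jun 7, 1626 → Jul 7, 1626: 30 days (June has 30).
Jul 7, 1626 → Aug 5, 1626: 29 days.
Total: 1671 days.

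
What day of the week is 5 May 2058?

Doomsday rule: the anchor day for the 2000s is Tuesday. For year 58: 58÷12 = 4 r 10, and 10÷4 = 2, so 4+10+2 = 16.
Tuesday + 16 ≡ Thursday — that's 2058's doomsday.
In May the doomsday date is May 9.
May 5 is 4 days before May 9; 4 mod 7 = 4, so Thursday − 4 = Sunday.

Sunday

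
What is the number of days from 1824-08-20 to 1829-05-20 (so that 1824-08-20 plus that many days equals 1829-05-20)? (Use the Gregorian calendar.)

1734

Aug 20, 1824 → Aug 20, 1825: 365 days.
Aug 20, 1825 → Aug 20, 1826: 365 days.
Aug 20, 1826 → Aug 20, 1827: 365 days.
Aug 20, 1827 → Aug 20, 1828: 366 days (Feb 29, 1828 is in that span).
Aug 20, 1828 → Sep 20, 1828: 31 days (August has 31).
Sep 20, 1828 → Oct 20, 1828: 30 days (September has 30).
Oct 20, 1828 → Nov 20, 1828: 31 days (October has 31).
Nov 20, 1828 → Dec 20, 1828: 30 days (November has 30).
Dec 20, 1828 → Jan 20, 1829: 31 days (December has 31).
Jan 20, 1829 → Feb 20, 1829: 31 days (January has 31).
Feb 20, 1829 → Mar 20, 1829: 28 days (February has 28).
Mar 20, 1829 → Apr 20, 1829: 31 days (March has 31).
Apr 20, 1829 → May 20, 1829: 30 days.
Total: 1734 days.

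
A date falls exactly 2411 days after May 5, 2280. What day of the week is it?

First find the weekday of May 5, 2280. Doomsday rule: the anchor day for the 2200s is Friday. For year 80: 80÷12 = 6 r 8, and 8÷4 = 2, so 6+8+2 = 16.
Friday + 16 ≡ Sunday — that's 2280's doomsday.
In May the doomsday date is May 9.
May 5 is 4 days before May 9; 4 mod 7 = 4, so Sunday − 4 = Wednesday.
2411 mod 7 = 3, so 2411 days after a Wednesday is Wednesday + 3 = Saturday.

Saturday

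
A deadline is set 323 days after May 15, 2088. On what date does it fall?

April 3, 2089

May has 31 days: +17 → Jun 1, 2088 (306 left).
Jun has 30 days: +30 → Jul 1, 2088 (276 left).
Jul has 31 days: +31 → Aug 1, 2088 (245 left).
Aug has 31 days: +31 → Sep 1, 2088 (214 left).
Sep has 30 days: +30 → Oct 1, 2088 (184 left).
Oct has 31 days: +31 → Nov 1, 2088 (153 left).
Nov has 30 days: +30 → Dec 1, 2088 (123 left).
Dec has 31 days: +31 → Jan 1, 2089 (92 left).
Jan has 31 days: +31 → Feb 1, 2089 (61 left).
Feb has 28 days: +28 → Mar 1, 2089 (33 left).
Mar has 31 days: +31 → Apr 1, 2089 (2 left).
+2 → Apr 3, 2089.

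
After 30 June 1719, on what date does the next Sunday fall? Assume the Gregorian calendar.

Jun 30, 1719 is a Friday.
From Friday to the next Sunday is 2 days.
Jun 30, 1719 + 2 = Jul 2, 1719.

July 2, 1719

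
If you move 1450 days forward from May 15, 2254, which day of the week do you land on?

Tuesday

First find the weekday of May 15, 2254. Doomsday rule: the anchor day for the 2200s is Friday. For year 54: 54÷12 = 4 r 6, and 6÷4 = 1, so 4+6+1 = 11.
Friday + 11 ≡ Tuesday — that's 2254's doomsday.
In May the doomsday date is May 9.
May 15 is 6 days after May 9; 6 mod 7 = 6, so Tuesday + 6 = Monday.
1450 mod 7 = 1, so 1450 days after a Monday is Monday + 1 = Tuesday.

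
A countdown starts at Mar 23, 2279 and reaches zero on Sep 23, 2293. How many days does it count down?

Mar 23, 2279 → Mar 23, 2280: 366 days (Feb 29, 2280 is in that span).
Mar 23, 2280 → Mar 23, 2281: 365 days.
Mar 23, 2281 → Mar 23, 2282: 365 days.
Mar 23, 2282 → Mar 23, 2283: 365 days.
Mar 23, 2283 → Mar 23, 2284: 366 days (Feb 29, 2284 is in that span).
Mar 23, 2284 → Mar 23, 2285: 365 days.
Mar 23, 2285 → Mar 23, 2286: 365 days.
Mar 23, 2286 → Mar 23, 2287: 365 days.
Mar 23, 2287 → Mar 23, 2288: 366 days (Feb 29, 2288 is in that span).
Mar 23, 2288 → Mar 23, 2289: 365 days.
Mar 23, 2289 → Mar 23, 2290: 365 days.
Mar 23, 2290 → Mar 23, 2291: 365 days.
Mar 23, 2291 → Mar 23, 2292: 366 days (Feb 29, 2292 is in that span).
Mar 23, 2292 → Mar 23, 2293: 365 days.
Mar 23, 2293 → Apr 23, 2293: 31 days (March has 31).
Apr 23, 2293 → May 23, 2293: 30 days (April has 30).
May 23, 2293 → Jun 23, 2293: 31 days (May has 31).
Jun 23, 2293 → Jul 23, 2293: 30 days (June has 30).
Jul 23, 2293 → Aug 23, 2293: 31 days (July has 31).
Aug 23, 2293 → Sep 23, 2293: 31 days.
Total: 5298 days.

5298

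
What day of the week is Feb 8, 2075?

Doomsday rule: the anchor day for the 2000s is Tuesday. For year 75: 75÷12 = 6 r 3, and 3÷4 = 0, so 6+3+0 = 9.
Tuesday + 9 ≡ Thursday — that's 2075's doomsday.
In February the doomsday date is Feb 28 (2075 is not a leap year).
Feb 8 is 20 days before Feb 28; 20 mod 7 = 6, so Thursday − 6 = Friday.

Friday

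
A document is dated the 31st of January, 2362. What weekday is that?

Wednesday

Doomsday rule: the anchor day for the 2300s is Wednesday. For year 62: 62÷12 = 5 r 2, and 2÷4 = 0, so 5+2+0 = 7.
Wednesday + 7 ≡ Wednesday — that's 2362's doomsday.
In January the doomsday date is Jan 3 (2362 is not a leap year).
Jan 31 is 28 days after Jan 3; 28 mod 7 = 0, so Wednesday + 0 = Wednesday.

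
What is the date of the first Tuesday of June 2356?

June 5, 2356

June 1, 2356 is a Friday.
The first Tuesday is therefore June 5 (4 days later).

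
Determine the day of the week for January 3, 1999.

Sunday

Doomsday rule: the anchor day for the 1900s is Wednesday. For year 99: 99÷12 = 8 r 3, and 3÷4 = 0, so 8+3+0 = 11.
Wednesday + 11 ≡ Sunday — that's 1999's doomsday.
In January the doomsday date is Jan 3 (1999 is not a leap year).
Jan 3 is the doomsday itself: Sunday.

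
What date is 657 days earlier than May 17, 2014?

−365 (one year) → May 17, 2013 (292 left).
−17 → Apr 30, 2013 (end of Apr, 30 days; 275 left).
−30 → Mar 31, 2013 (end of Mar, 31 days; 245 left).
−31 → Feb 28, 2013 (end of Feb, 28 days; 214 left).
−28 → Jan 31, 2013 (end of Jan, 31 days; 186 left).
−31 → Dec 31, 2012 (end of Dec, 31 days; 155 left).
−31 → Nov 30, 2012 (end of Nov, 30 days; 124 left).
−30 → Oct 31, 2012 (end of Oct, 31 days; 94 left).
−31 → Sep 30, 2012 (end of Sep, 30 days; 63 left).
−30 → Aug 31, 2012 (end of Aug, 31 days; 33 left).
−31 → Jul 31, 2012 (end of Jul, 31 days; 2 left).
−2 → Jul 29, 2012.

July 29, 2012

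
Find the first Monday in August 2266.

August 6, 2266

August 1, 2266 is a Wednesday.
The first Monday is therefore August 6 (5 days later).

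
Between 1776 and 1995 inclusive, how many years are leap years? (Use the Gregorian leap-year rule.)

53

Multiples of 4 in [1776,1995]: 55.
Of those, multiples of 100: 2 (not leap unless ÷400).
Multiples of 400: 0.
Leap years = 55 − 2 + 0 = 53.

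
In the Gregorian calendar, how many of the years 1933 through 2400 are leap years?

114

Multiples of 4 in [1933,2400]: 117.
Of those, multiples of 100: 5 (not leap unless ÷400).
Multiples of 400: 2.
Leap years = 117 − 5 + 2 = 114.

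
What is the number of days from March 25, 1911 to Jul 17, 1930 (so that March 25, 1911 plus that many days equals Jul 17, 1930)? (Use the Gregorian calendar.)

Mar 25, 1911 → Mar 25, 1912: 366 days (Feb 29, 1912 is in that span).
Mar 25, 1912 → Mar 25, 1913: 365 days.
Mar 25, 1913 → Mar 25, 1914: 365 days.
Mar 25, 1914 → Mar 25, 1915: 365 days.
Mar 25, 1915 → Mar 25, 1916: 366 days (Feb 29, 1916 is in that span).
Mar 25, 1916 → Mar 25, 1917: 365 days.
Mar 25, 1917 → Mar 25, 1918: 365 days.
Mar 25, 1918 → Mar 25, 1919: 365 days.
Mar 25, 1919 → Mar 25, 1920: 366 days (Feb 29, 1920 is in that span).
Mar 25, 1920 → Mar 25, 1921: 365 days.
Mar 25, 1921 → Mar 25, 1922: 365 days.
Mar 25, 1922 → Mar 25, 1923: 365 days.
Mar 25, 1923 → Mar 25, 1924: 366 days (Feb 29, 1924 is in that span).
Mar 25, 1924 → Mar 25, 1925: 365 days.
Mar 25, 1925 → Mar 25, 1926: 365 days.
Mar 25, 1926 → Mar 25, 1927: 365 days.
Mar 25, 1927 → Mar 25, 1928: 366 days (Feb 29, 1928 is in that span).
Mar 25, 1928 → Mar 25, 1929: 365 days.
Mar 25, 1929 → Mar 25, 1930: 365 days.
Mar 25, 1930 → Apr 25, 1930: 31 days (March has 31).
Apr 25, 1930 → May 25, 1930: 30 days (April has 30).
May 25, 1930 → Jun 25, 1930: 31 days (May has 31).
Jun 25, 1930 → Jul 17, 1930: 22 days.
Total: 7054 days.

7054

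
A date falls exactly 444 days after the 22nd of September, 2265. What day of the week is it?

Monday

First find the weekday of Sep 22, 2265. Doomsday rule: the anchor day for the 2200s is Friday. For year 65: 65÷12 = 5 r 5, and 5÷4 = 1, so 5+5+1 = 11.
Friday + 11 ≡ Tuesday — that's 2265's doomsday.
In September the doomsday date is Sep 5.
Sep 22 is 17 days after Sep 5; 17 mod 7 = 3, so Tuesday + 3 = Friday.
444 mod 7 = 3, so 444 days after a Friday is Friday + 3 = Monday.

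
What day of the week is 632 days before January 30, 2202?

Jan 30, 2202 is a Saturday.
632 mod 7 = 2, so 632 days before a Saturday is Saturday − 2 = Thursday.

Thursday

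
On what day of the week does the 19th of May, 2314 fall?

Doomsday rule: the anchor day for the 2300s is Wednesday. For year 14: 14÷12 = 1 r 2, and 2÷4 = 0, so 1+2+0 = 3.
Wednesday + 3 ≡ Saturday — that's 2314's doomsday.
In May the doomsday date is May 9.
May 19 is 10 days after May 9; 10 mod 7 = 3, so Saturday + 3 = Tuesday.

Tuesday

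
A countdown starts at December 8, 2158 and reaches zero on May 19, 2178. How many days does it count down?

7102

Dec 8, 2158 → Dec 8, 2159: 365 days.
Dec 8, 2159 → Dec 8, 2160: 366 days (Feb 29, 2160 is in that span).
Dec 8, 2160 → Dec 8, 2161: 365 days.
Dec 8, 2161 → Dec 8, 2162: 365 days.
Dec 8, 2162 → Dec 8, 2163: 365 days.
Dec 8, 2163 → Dec 8, 2164: 366 days (Feb 29, 2164 is in that span).
Dec 8, 2164 → Dec 8, 2165: 365 days.
Dec 8, 2165 → Dec 8, 2166: 365 days.
Dec 8, 2166 → Dec 8, 2167: 365 days.
Dec 8, 2167 → Dec 8, 2168: 366 days (Feb 29, 2168 is in that span).
Dec 8, 2168 → Dec 8, 2169: 365 days.
Dec 8, 2169 → Dec 8, 2170: 365 days.
Dec 8, 2170 → Dec 8, 2171: 365 days.
Dec 8, 2171 → Dec 8, 2172: 366 days (Feb 29, 2172 is in that span).
Dec 8, 2172 → Dec 8, 2173: 365 days.
Dec 8, 2173 → Dec 8, 2174: 365 days.
Dec 8, 2174 → Dec 8, 2175: 365 days.
Dec 8, 2175 → Dec 8, 2176: 366 days (Feb 29, 2176 is in that span).
Dec 8, 2176 → Dec 8, 2177: 365 days.
Dec 8, 2177 → Jan 8, 2178: 31 days (December has 31).
Jan 8, 2178 → Feb 8, 2178: 31 days (January has 31).
Feb 8, 2178 → Mar 8, 2178: 28 days (February has 28).
Mar 8, 2178 → Apr 8, 2178: 31 days (March has 31).
Apr 8, 2178 → May 8, 2178: 30 days (April has 30).
May 8, 2178 → May 19, 2178: 11 days.
Total: 7102 days.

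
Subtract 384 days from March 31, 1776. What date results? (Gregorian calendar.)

−31 → Feb 29, 1776 (end of Feb, 29 days; 353 left).
−29 → Jan 31, 1776 (end of Jan, 31 days; 324 left).
−31 → Dec 31, 1775 (end of Dec, 31 days; 293 left).
−31 → Nov 30, 1775 (end of Nov, 30 days; 262 left).
−30 → Oct 31, 1775 (end of Oct, 31 days; 232 left).
−31 → Sep 30, 1775 (end of Sep, 30 days; 201 left).
−30 → Aug 31, 1775 (end of Aug, 31 days; 171 left).
−31 → Jul 31, 1775 (end of Jul, 31 days; 140 left).
−31 → Jun 30, 1775 (end of Jun, 30 days; 109 left).
−30 → May 31, 1775 (end of May, 31 days; 79 left).
−31 → Apr 30, 1775 (end of Apr, 30 days; 48 left).
−30 → Mar 31, 1775 (end of Mar, 31 days; 18 left).
−18 → Mar 13, 1775.

March 13, 1775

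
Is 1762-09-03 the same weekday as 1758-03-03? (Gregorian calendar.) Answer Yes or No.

From Mar 3, 1758 to Sep 3, 1762 is 1645 days.
1645 mod 7 = 0, so they are the same weekday.
(Mar 3, 1758 is a Friday; Sep 3, 1762 is a Friday.)

Yes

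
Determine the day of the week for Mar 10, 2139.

Doomsday rule: the anchor day for the 2100s is Sunday. For year 39: 39÷12 = 3 r 3, and 3÷4 = 0, so 3+3+0 = 6.
Sunday + 6 ≡ Saturday — that's 2139's doomsday.
In March the doomsday date is Mar 14.
Mar 10 is 4 days before Mar 14; 4 mod 7 = 4, so Saturday − 4 = Tuesday.

Tuesday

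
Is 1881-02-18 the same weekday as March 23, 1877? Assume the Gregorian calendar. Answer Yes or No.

Yes

From Mar 23, 1877 to Feb 18, 1881 is 1428 days.
1428 mod 7 = 0, so they are the same weekday.
(Mar 23, 1877 is a Friday; Feb 18, 1881 is a Friday.)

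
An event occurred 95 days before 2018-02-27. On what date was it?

November 24, 2017

−27 → Jan 31, 2018 (end of Jan, 31 days; 68 left).
−31 → Dec 31, 2017 (end of Dec, 31 days; 37 left).
−31 → Nov 30, 2017 (end of Nov, 30 days; 6 left).
−6 → Nov 24, 2017.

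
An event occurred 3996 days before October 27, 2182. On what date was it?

November 18, 2171

−365 (one year) → Oct 27, 2181 (3631 left).
−365 (one year) → Oct 27, 2180 (3266 left).
−366 (one year; includes Feb 29, 2180) → Oct 27, 2179 (2900 left).
−365 (one year) → Oct 27, 2178 (2535 left).
−365 (one year) → Oct 27, 2177 (2170 left).
−365 (one year) → Oct 27, 2176 (1805 left).
−366 (one year; includes Feb 29, 2176) → Oct 27, 2175 (1439 left).
−365 (one year) → Oct 27, 2174 (1074 left).
−365 (one year) → Oct 27, 2173 (709 left).
−365 (one year) → Oct 27, 2172 (344 left).
−27 → Sep 30, 2172 (end of Sep, 30 days; 317 left).
−30 → Aug 31, 2172 (end of Aug, 31 days; 287 left).
−31 → Jul 31, 2172 (end of Jul, 31 days; 256 left).
−31 → Jun 30, 2172 (end of Jun, 30 days; 225 left).
−30 → May 31, 2172 (end of May, 31 days; 195 left).
−31 → Apr 30, 2172 (end of Apr, 30 days; 164 left).
−30 → Mar 31, 2172 (end of Mar, 31 days; 134 left).
−31 → Feb 29, 2172 (end of Feb, 29 days; 103 left).
−29 → Jan 31, 2172 (end of Jan, 31 days; 74 left).
−31 → Dec 31, 2171 (end of Dec, 31 days; 43 left).
−31 → Nov 30, 2171 (end of Nov, 30 days; 12 left).
−12 → Nov 18, 2171.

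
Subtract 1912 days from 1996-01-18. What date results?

−365 (one year) → Jan 18, 1995 (1547 left).
−365 (one year) → Jan 18, 1994 (1182 left).
−365 (one year) → Jan 18, 1993 (817 left).
−366 (one year; includes Feb 29, 1992) → Jan 18, 1992 (451 left).
−365 (one year) → Jan 18, 1991 (86 left).
−18 → Dec 31, 1990 (end of Dec, 31 days; 68 left).
−31 → Nov 30, 1990 (end of Nov, 30 days; 37 left).
−30 → Oct 31, 1990 (end of Oct, 31 days; 7 left).
−7 → Oct 24, 1990.

October 24, 1990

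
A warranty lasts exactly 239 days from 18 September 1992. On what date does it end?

May 15, 1993

Sep has 30 days: +13 → Oct 1, 1992 (226 left).
Oct has 31 days: +31 → Nov 1, 1992 (195 left).
Nov has 30 days: +30 → Dec 1, 1992 (165 left).
Dec has 31 days: +31 → Jan 1, 1993 (134 left).
Jan has 31 days: +31 → Feb 1, 1993 (103 left).
Feb has 28 days: +28 → Mar 1, 1993 (75 left).
Mar has 31 days: +31 → Apr 1, 1993 (44 left).
Apr has 30 days: +30 → May 1, 1993 (14 left).
+14 → May 15, 1993.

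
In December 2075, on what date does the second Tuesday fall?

December 10, 2075

December 1, 2075 is a Sunday.
The first Tuesday is therefore December 3 (2 days later).
The second Tuesday is 3 + 1×7 = December 10.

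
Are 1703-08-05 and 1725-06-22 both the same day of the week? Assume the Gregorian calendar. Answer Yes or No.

No

From Aug 5, 1703 to Jun 22, 1725 is 7992 days.
7992 mod 7 = 5, so they are different weekdays.
(Aug 5, 1703 is a Sunday; Jun 22, 1725 is a Friday.)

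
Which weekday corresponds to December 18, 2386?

Thursday

Doomsday rule: the anchor day for the 2300s is Wednesday. For year 86: 86÷12 = 7 r 2, and 2÷4 = 0, so 7+2+0 = 9.
Wednesday + 9 ≡ Friday — that's 2386's doomsday.
In December the doomsday date is Dec 12.
Dec 18 is 6 days after Dec 12; 6 mod 7 = 6, so Friday + 6 = Thursday.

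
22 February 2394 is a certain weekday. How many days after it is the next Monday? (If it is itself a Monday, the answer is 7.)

Feb 22, 2394 is a Tuesday.
From Tuesday to the next Monday is 6 days.

6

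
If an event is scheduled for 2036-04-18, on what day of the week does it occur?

Friday

Doomsday rule: the anchor day for the 2000s is Tuesday. For year 36: 36÷12 = 3 r 0, and 0÷4 = 0, so 3+0+0 = 3.
Tuesday + 3 ≡ Friday — that's 2036's doomsday.
In April the doomsday date is Apr 4.
Apr 18 is 14 days after Apr 4; 14 mod 7 = 0, so Friday + 0 = Friday.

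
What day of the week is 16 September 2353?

Doomsday rule: the anchor day for the 2300s is Wednesday. For year 53: 53÷12 = 4 r 5, and 5÷4 = 1, so 4+5+1 = 10.
Wednesday + 10 ≡ Saturday — that's 2353's doomsday.
In September the doomsday date is Sep 5.
Sep 16 is 11 days after Sep 5; 11 mod 7 = 4, so Saturday + 4 = Wednesday.

Wednesday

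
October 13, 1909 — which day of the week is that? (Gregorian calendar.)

Doomsday rule: the anchor day for the 1900s is Wednesday. For year 09: 9÷12 = 0 r 9, and 9÷4 = 2, so 0+9+2 = 11.
Wednesday + 11 ≡ Sunday — that's 1909's doomsday.
In October the doomsday date is Oct 10.
Oct 13 is 3 days after Oct 10; 3 mod 7 = 3, so Sunday + 3 = Wednesday.

Wednesday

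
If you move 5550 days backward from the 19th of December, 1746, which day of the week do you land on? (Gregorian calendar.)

Tuesday

First find the weekday of Dec 19, 1746. Doomsday rule: the anchor day for the 1700s is Sunday. For year 46: 46÷12 = 3 r 10, and 10÷4 = 2, so 3+10+2 = 15.
Sunday + 15 ≡ Monday — that's 1746's doomsday.
In December the doomsday date is Dec 12.
Dec 19 is 7 days after Dec 12; 7 mod 7 = 0, so Monday + 0 = Monday.
5550 mod 7 = 6, so 5550 days before a Monday is Monday − 6 = Tuesday.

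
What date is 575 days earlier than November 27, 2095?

−365 (one year) → Nov 27, 2094 (210 left).
−27 → Oct 31, 2094 (end of Oct, 31 days; 183 left).
−31 → Sep 30, 2094 (end of Sep, 30 days; 152 left).
−30 → Aug 31, 2094 (end of Aug, 31 days; 122 left).
−31 → Jul 31, 2094 (end of Jul, 31 days; 91 left).
−31 → Jun 30, 2094 (end of Jun, 30 days; 60 left).
−30 → May 31, 2094 (end of May, 31 days; 30 left).
−30 → May 1, 2094.

May 1, 2094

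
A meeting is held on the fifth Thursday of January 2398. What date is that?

January 29, 2398

January 1, 2398 is a Thursday.
The first Thursday is therefore January 1 (same day).
The fifth Thursday is 1 + 4×7 = January 29.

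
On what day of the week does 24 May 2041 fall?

Doomsday rule: the anchor day for the 2000s is Tuesday. For year 41: 41÷12 = 3 r 5, and 5÷4 = 1, so 3+5+1 = 9.
Tuesday + 9 ≡ Thursday — that's 2041's doomsday.
In May the doomsday date is May 9.
May 24 is 15 days after May 9; 15 mod 7 = 1, so Thursday + 1 = Friday.

Friday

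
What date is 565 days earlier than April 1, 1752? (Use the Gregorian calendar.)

September 14, 1750

−366 (one year; includes Feb 29, 1752) → Apr 1, 1751 (199 left).
−1 → Mar 31, 1751 (end of Mar, 31 days; 198 left).
−31 → Feb 28, 1751 (end of Feb, 28 days; 167 left).
−28 → Jan 31, 1751 (end of Jan, 31 days; 139 left).
−31 → Dec 31, 1750 (end of Dec, 31 days; 108 left).
−31 → Nov 30, 1750 (end of Nov, 30 days; 77 left).
−30 → Oct 31, 1750 (end of Oct, 31 days; 47 left).
−31 → Sep 30, 1750 (end of Sep, 30 days; 16 left).
−16 → Sep 14, 1750.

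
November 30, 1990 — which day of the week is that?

Doomsday rule: the anchor day for the 1900s is Wednesday. For year 90: 90÷12 = 7 r 6, and 6÷4 = 1, so 7+6+1 = 14.
Wednesday + 14 ≡ Wednesday — that's 1990's doomsday.
In November the doomsday date is Nov 7.
Nov 30 is 23 days after Nov 7; 23 mod 7 = 2, so Wednesday + 2 = Friday.

Friday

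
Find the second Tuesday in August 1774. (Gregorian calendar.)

August 9, 1774

August 1, 1774 is a Monday.
The first Tuesday is therefore August 2 (1 days later).
The second Tuesday is 2 + 1×7 = August 9.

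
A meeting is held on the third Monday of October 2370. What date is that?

October 19, 2370

October 1, 2370 is a Thursday.
The first Monday is therefore October 5 (4 days later).
The third Monday is 5 + 2×7 = October 19.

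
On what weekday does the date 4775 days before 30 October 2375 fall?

Wednesday

Oct 30, 2375 is a Thursday.
4775 mod 7 = 1, so 4775 days before a Thursday is Thursday − 1 = Wednesday.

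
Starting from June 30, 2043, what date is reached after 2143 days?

May 12, 2049

+366 (one year; includes Feb 29, 2044) → Jun 30, 2044 (1777 left).
+365 (one year) → Jun 30, 2045 (1412 left).
+365 (one year) → Jun 30, 2046 (1047 left).
+365 (one year) → Jun 30, 2047 (682 left).
+366 (one year; includes Feb 29, 2048) → Jun 30, 2048 (316 left).
Jun has 30 days: +1 → Jul 1, 2048 (315 left).
Jul has 31 days: +31 → Aug 1, 2048 (284 left).
Aug has 31 days: +31 → Sep 1, 2048 (253 left).
Sep has 30 days: +30 → Oct 1, 2048 (223 left).
Oct has 31 days: +31 → Nov 1, 2048 (192 left).
Nov has 30 days: +30 → Dec 1, 2048 (162 left).
Dec has 31 days: +31 → Jan 1, 2049 (131 left).
Jan has 31 days: +31 → Feb 1, 2049 (100 left).
Feb has 28 days: +28 → Mar 1, 2049 (72 left).
Mar has 31 days: +31 → Apr 1, 2049 (41 left).
Apr has 30 days: +30 → May 1, 2049 (11 left).
+11 → May 12, 2049.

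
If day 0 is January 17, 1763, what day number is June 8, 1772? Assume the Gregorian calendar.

3430

Jan 17, 1763 → Jan 17, 1764: 365 days.
Jan 17, 1764 → Jan 17, 1765: 366 days (Feb 29, 1764 is in that span).
Jan 17, 1765 → Jan 17, 1766: 365 days.
Jan 17, 1766 → Jan 17, 1767: 365 days.
Jan 17, 1767 → Jan 17, 1768: 365 days.
Jan 17, 1768 → Jan 17, 1769: 366 days (Feb 29, 1768 is in that span).
Jan 17, 1769 → Jan 17, 1770: 365 days.
Jan 17, 1770 → Jan 17, 1771: 365 days.
Jan 17, 1771 → Jan 17, 1772: 365 days.
Jan 17, 1772 → Feb 17, 1772: 31 days (January has 31).
Feb 17, 1772 → Mar 17, 1772: 29 days (February has 29).
Mar 17, 1772 → Apr 17, 1772: 31 days (March has 31).
Apr 17, 1772 → May 17, 1772: 30 days (April has 30).
May 17, 1772 → Jun 8, 1772: 22 days.
Total: 3430 days.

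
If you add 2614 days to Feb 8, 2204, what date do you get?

+366 (one year; includes Feb 29, 2204) → Feb 8, 2205 (2248 left).
+365 (one year) → Feb 8, 2206 (1883 left).
+365 (one year) → Feb 8, 2207 (1518 left).
+365 (one year) → Feb 8, 2208 (1153 left).
+366 (one year; includes Feb 29, 2208) → Feb 8, 2209 (787 left).
+365 (one year) → Feb 8, 2210 (422 left).
+365 (one year) → Feb 8, 2211 (57 left).
Feb has 28 days: +21 → Mar 1, 2211 (36 left).
Mar has 31 days: +31 → Apr 1, 2211 (5 left).
+5 → Apr 6, 2211.

April 6, 2211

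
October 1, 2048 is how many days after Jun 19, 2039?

3392

Jun 19, 2039 → Jun 19, 2040: 366 days (Feb 29, 2040 is in that span).
Jun 19, 2040 → Jun 19, 2041: 365 days.
Jun 19, 2041 → Jun 19, 2042: 365 days.
Jun 19, 2042 → Jun 19, 2043: 365 days.
Jun 19, 2043 → Jun 19, 2044: 366 days (Feb 29, 2044 is in that span).
Jun 19, 2044 → Jun 19, 2045: 365 days.
Jun 19, 2045 → Jun 19, 2046: 365 days.
Jun 19, 2046 → Jun 19, 2047: 365 days.
Jun 19, 2047 → Jun 19, 2048: 366 days (Feb 29, 2048 is in that span).
Jun 19, 2048 → Jul 19, 2048: 30 days (June has 30).
Jul 19, 2048 → Aug 19, 2048: 31 days (July has 31).
Aug 19, 2048 → Sep 19, 2048: 31 days (August has 31).
Sep 19, 2048 → Oct 1, 2048: 12 days.
Total: 3392 days.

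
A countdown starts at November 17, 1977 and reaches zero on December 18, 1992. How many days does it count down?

Nov 17, 1977 → Nov 17, 1978: 365 days.
Nov 17, 1978 → Nov 17, 1979: 365 days.
Nov 17, 1979 → Nov 17, 1980: 366 days (Feb 29, 1980 is in that span).
Nov 17, 1980 → Nov 17, 1981: 365 days.
Nov 17, 1981 → Nov 17, 1982: 365 days.
Nov 17, 1982 → Nov 17, 1983: 365 days.
Nov 17, 1983 → Nov 17, 1984: 366 days (Feb 29, 1984 is in that span).
Nov 17, 1984 → Nov 17, 1985: 365 days.
Nov 17, 1985 → Nov 17, 1986: 365 days.
Nov 17, 1986 → Nov 17, 1987: 365 days.
Nov 17, 1987 → Nov 17, 1988: 366 days (Feb 29, 1988 is in that span).
Nov 17, 1988 → Nov 17, 1989: 365 days.
Nov 17, 1989 → Nov 17, 1990: 365 days.
Nov 17, 1990 → Nov 17, 1991: 365 days.
Nov 17, 1991 → Dec 17, 1991: 30 days (November has 30).
Dec 17, 1991 → Jan 17, 1992: 31 days (December has 31).
Jan 17, 1992 → Feb 17, 1992: 31 days (January has 31).
Feb 17, 1992 → Mar 17, 1992: 29 days (February has 29).
Mar 17, 1992 → Apr 17, 1992: 31 days (March has 31).
Apr 17, 1992 → May 17, 1992: 30 days (April has 30).
May 17, 1992 → Jun 17, 1992: 31 days (May has 31).
Jun 17, 1992 → Jul 17, 1992: 30 days (June has 30).
Jul 17, 1992 → Aug 17, 1992: 31 days (July has 31).
Aug 17, 1992 → Sep 17, 1992: 31 days (August has 31).
Sep 17, 1992 → Oct 17, 1992: 30 days (September has 30).
Oct 17, 1992 → Nov 17, 1992: 31 days (October has 31).
Nov 17, 1992 → Dec 17, 1992: 30 days (November has 30).
Dec 17, 1992 → Dec 18, 1992: 1 days.
Total: 5510 days.

5510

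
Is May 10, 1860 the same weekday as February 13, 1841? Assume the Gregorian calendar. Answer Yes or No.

From Feb 13, 1841 to May 10, 1860 is 7026 days.
7026 mod 7 = 5, so they are different weekdays.
(Feb 13, 1841 is a Saturday; May 10, 1860 is a Thursday.)

No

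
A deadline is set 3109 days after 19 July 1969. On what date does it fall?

+365 (one year) → Jul 19, 1970 (2744 left).
+365 (one year) → Jul 19, 1971 (2379 left).
+366 (one year; includes Feb 29, 1972) → Jul 19, 1972 (2013 left).
+365 (one year) → Jul 19, 1973 (1648 left).
+365 (one year) → Jul 19, 1974 (1283 left).
+365 (one year) → Jul 19, 1975 (918 left).
+366 (one year; includes Feb 29, 1976) → Jul 19, 1976 (552 left).
+365 (one year) → Jul 19, 1977 (187 left).
Jul has 31 days: +13 → Aug 1, 1977 (174 left).
Aug has 31 days: +31 → Sep 1, 1977 (143 left).
Sep has 30 days: +30 → Oct 1, 1977 (113 left).
Oct has 31 days: +31 → Nov 1, 1977 (82 left).
Nov has 30 days: +30 → Dec 1, 1977 (52 left).
Dec has 31 days: +31 → Jan 1, 1978 (21 left).
+21 → Jan 22, 1978.

January 22, 1978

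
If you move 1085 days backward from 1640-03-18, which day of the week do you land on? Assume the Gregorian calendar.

First find the weekday of Mar 18, 1640. Doomsday rule: the anchor day for the 1600s is Tuesday. For year 40: 40÷12 = 3 r 4, and 4÷4 = 1, so 3+4+1 = 8.
Tuesday + 8 ≡ Wednesday — that's 1640's doomsday.
In March the doomsday date is Mar 14.
Mar 18 is 4 days after Mar 14; 4 mod 7 = 4, so Wednesday + 4 = Sunday.
1085 mod 7 = 0, so 1085 days before a Sunday is Sunday − 0 = Sunday.

Sunday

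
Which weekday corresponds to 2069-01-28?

Monday

January 1, 2069 is a Tuesday.
Jan 1, 2069 → Jan 28, 2069: 27 days.
Total: 27 days.
27 mod 7 = 6, so Tuesday + 6 = Monday.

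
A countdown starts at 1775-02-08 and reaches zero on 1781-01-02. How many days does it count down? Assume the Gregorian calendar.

2155

Feb 8, 1775 → Feb 8, 1776: 365 days.
Feb 8, 1776 → Feb 8, 1777: 366 days (Feb 29, 1776 is in that span).
Feb 8, 1777 → Feb 8, 1778: 365 days.
Feb 8, 1778 → Feb 8, 1779: 365 days.
Feb 8, 1779 → Feb 8, 1780: 365 days.
Feb 8, 1780 → Mar 8, 1780: 29 days (February has 29).
Mar 8, 1780 → Apr 8, 1780: 31 days (March has 31).
Apr 8, 1780 → May 8, 1780: 30 days (April has 30).
May 8, 1780 → Jun 8, 1780: 31 days (May has 31).
Jun 8, 1780 → Jul 8, 1780: 30 days (June has 30).
Jul 8, 1780 → Aug 8, 1780: 31 days (July has 31).
Aug 8, 1780 → Sep 8, 1780: 31 days (August has 31).
Sep 8, 1780 → Oct 8, 1780: 30 days (September has 30).
Oct 8, 1780 → Nov 8, 1780: 31 days (October has 31).
Nov 8, 1780 → Dec 8, 1780: 30 days (November has 30).
Dec 8, 1780 → Jan 2, 1781: 25 days.
Total: 2155 days.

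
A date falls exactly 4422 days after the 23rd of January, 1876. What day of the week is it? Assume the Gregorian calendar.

Jan 23, 1876 is a Sunday.
4422 mod 7 = 5, so 4422 days after a Sunday is Sunday + 5 = Friday.

Friday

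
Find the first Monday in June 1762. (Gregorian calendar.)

June 7, 1762

June 1, 1762 is a Tuesday.
The first Monday is therefore June 7 (6 days later).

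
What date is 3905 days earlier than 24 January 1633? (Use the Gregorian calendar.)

May 17, 1622

−366 (one year; includes Feb 29, 1632) → Jan 24, 1632 (3539 left).
−365 (one year) → Jan 24, 1631 (3174 left).
−365 (one year) → Jan 24, 1630 (2809 left).
−365 (one year) → Jan 24, 1629 (2444 left).
−366 (one year; includes Feb 29, 1628) → Jan 24, 1628 (2078 left).
−365 (one year) → Jan 24, 1627 (1713 left).
−365 (one year) → Jan 24, 1626 (1348 left).
−365 (one year) → Jan 24, 1625 (983 left).
−366 (one year; includes Feb 29, 1624) → Jan 24, 1624 (617 left).
−365 (one year) → Jan 24, 1623 (252 left).
−24 → Dec 31, 1622 (end of Dec, 31 days; 228 left).
−31 → Nov 30, 1622 (end of Nov, 30 days; 197 left).
−30 → Oct 31, 1622 (end of Oct, 31 days; 167 left).
−31 → Sep 30, 1622 (end of Sep, 30 days; 136 left).
−30 → Aug 31, 1622 (end of Aug, 31 days; 106 left).
−31 → Jul 31, 1622 (end of Jul, 31 days; 75 left).
−31 → Jun 30, 1622 (end of Jun, 30 days; 44 left).
−30 → May 31, 1622 (end of May, 31 days; 14 left).
−14 → May 17, 1622.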